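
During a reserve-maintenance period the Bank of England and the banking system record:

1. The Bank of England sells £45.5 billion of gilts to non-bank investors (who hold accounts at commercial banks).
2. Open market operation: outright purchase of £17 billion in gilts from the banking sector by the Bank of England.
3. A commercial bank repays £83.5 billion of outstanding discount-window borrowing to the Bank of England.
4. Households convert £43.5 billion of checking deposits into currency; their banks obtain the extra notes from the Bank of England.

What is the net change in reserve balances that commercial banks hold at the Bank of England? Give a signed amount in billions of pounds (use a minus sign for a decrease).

-£155.5 billion

Bank of England balance sheet:
  Assets:      Securities −£28.5B, Loans to banks −£83.5B
  Liabilities: Bank reserves −£155.5B, Currency in circulation +£43.5B
So the change in reserve balances that commercial banks hold at the Bank of England is -£155.5 billion.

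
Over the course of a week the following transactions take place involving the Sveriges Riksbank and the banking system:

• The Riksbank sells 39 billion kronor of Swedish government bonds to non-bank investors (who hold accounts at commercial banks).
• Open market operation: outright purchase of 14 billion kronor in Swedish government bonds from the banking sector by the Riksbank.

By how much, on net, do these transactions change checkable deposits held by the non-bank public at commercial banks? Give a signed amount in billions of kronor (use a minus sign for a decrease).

-39 billion

Riksbank balance sheet:
  Assets:      Securities −25B
  Liabilities: Bank reserves −25B
Commercial banking system:
  Assets:      Reserves at CB −25B, Securities −14B
  Liabilities: Checkable deposits −39B
So the change in checkable deposits held by the non-bank public at commercial banks is -39 billion.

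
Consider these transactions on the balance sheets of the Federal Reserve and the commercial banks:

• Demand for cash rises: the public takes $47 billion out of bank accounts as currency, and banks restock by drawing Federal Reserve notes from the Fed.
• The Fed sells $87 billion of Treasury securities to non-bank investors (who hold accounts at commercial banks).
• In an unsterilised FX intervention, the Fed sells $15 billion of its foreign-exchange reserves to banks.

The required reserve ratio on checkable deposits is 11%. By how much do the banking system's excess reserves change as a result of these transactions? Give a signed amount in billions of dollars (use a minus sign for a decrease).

Currency withdrawal $47 billion: reserves −$47B, deposits −$47B.
Asset sale (to non-banks) $87 billion: reserves −$87B, deposits −$87B.
FX sale $15 billion: reserves −$15B, deposits 0.
Totals: Δreserves = −$149B, Δdeposits = −$134B.
Δrequired reserves = 11% × −$134B = −$14.74B.
Δexcess reserves = Δreserves − Δrequired = −$149B − (−$14.74B) = -$134.26 billion.

-$134.26 billion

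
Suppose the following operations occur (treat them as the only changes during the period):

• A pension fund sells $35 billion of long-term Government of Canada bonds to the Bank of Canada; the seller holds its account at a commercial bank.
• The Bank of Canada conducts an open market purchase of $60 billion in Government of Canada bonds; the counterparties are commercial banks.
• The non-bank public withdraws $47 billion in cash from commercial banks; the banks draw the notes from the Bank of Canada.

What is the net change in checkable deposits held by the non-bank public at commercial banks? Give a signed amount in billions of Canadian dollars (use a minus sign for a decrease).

Bank of Canada balance sheet:
  Assets:      Securities +$95B
  Liabilities: Bank reserves +$48B, Currency in circulation +$47B
Commercial banking system:
  Assets:      Reserves at CB +$48B, Securities −$60B
  Liabilities: Checkable deposits −$12B
So the change in checkable deposits held by the non-bank public at commercial banks is -$12 billion.

-$12 billion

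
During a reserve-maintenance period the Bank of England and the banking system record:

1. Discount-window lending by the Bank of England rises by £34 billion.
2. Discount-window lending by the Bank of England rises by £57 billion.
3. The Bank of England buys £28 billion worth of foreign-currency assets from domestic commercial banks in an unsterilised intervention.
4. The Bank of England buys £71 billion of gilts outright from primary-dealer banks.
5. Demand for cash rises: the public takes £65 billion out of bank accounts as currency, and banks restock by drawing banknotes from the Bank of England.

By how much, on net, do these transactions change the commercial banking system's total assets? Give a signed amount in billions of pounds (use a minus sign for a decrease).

+£26 billion

Discount-window loan £34 billion: bank balance sheets expand → +£34B.
Discount-window loan £57 billion: bank balance sheets expand → +£57B.
FX purchase £28 billion: just an asset swap on bank balance sheets → 0.
OMO purchase (from banks) £71 billion: just an asset swap on bank balance sheets → 0.
Currency withdrawal £65 billion: bank balance sheets shrink → −£65B.
Net: 34 + 57 + 0 + 0 − 65 = +£26 billion.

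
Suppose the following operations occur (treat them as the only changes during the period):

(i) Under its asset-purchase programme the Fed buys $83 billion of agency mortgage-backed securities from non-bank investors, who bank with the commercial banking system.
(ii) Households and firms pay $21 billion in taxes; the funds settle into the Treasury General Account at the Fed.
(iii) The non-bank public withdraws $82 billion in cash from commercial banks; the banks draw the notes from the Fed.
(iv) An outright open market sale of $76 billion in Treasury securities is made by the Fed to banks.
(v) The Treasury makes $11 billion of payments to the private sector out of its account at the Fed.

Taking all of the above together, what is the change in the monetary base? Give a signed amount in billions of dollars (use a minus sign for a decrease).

-$3 billion

Fed balance sheet:
  Assets:      Securities +$7B
  Liabilities: Bank reserves −$85B, Currency in circulation +$82B, Government deposits +$10B
Commercial banking system:
  Assets:      Reserves at CB −$85B, Securities +$76B
  Liabilities: Checkable deposits −$9B
Monetary base = currency + reserves: +$82B + (−$85B) = -$3 billion.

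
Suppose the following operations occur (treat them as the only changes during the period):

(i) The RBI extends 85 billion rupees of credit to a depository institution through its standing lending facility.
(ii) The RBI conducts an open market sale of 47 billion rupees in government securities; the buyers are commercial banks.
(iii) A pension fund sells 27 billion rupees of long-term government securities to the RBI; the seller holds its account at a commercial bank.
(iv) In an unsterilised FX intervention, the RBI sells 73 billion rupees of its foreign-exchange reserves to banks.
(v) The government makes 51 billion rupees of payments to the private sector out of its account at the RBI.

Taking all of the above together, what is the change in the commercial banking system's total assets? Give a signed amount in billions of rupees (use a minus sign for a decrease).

Discount-window loan 85 billion rupees: bank balance sheets expand → +85B.
OMO sale (to banks) 47 billion rupees: just an asset swap on bank balance sheets → 0.
Asset purchase (from non-banks) 27 billion rupees: bank balance sheets expand → +27B.
FX sale 73 billion rupees: just an asset swap on bank balance sheets → 0.
Government spending 51 billion rupees: bank balance sheets expand → +51B.
Net: 85 + 0 + 27 + 0 + 51 = +163 billion.

+163 billion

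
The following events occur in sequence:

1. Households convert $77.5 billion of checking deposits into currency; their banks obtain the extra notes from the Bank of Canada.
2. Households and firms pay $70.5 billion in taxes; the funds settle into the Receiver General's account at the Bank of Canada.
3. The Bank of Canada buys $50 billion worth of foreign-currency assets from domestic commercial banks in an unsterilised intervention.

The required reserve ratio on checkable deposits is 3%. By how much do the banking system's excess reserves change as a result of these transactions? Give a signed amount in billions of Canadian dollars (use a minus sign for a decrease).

-$93.56 billion

Currency withdrawal $77.5 billion: reserves −$77.5B, deposits −$77.5B.
Government account inflow $70.5 billion: reserves −$70.5B, deposits −$70.5B.
FX purchase $50 billion: reserves +$50B, deposits 0.
Totals: Δreserves = −$98B, Δdeposits = −$148B.
Δrequired reserves = 3% × −$148B = −$4.44B.
Δexcess reserves = Δreserves − Δrequired = −$98B − (−$4.44B) = -$93.56 billion.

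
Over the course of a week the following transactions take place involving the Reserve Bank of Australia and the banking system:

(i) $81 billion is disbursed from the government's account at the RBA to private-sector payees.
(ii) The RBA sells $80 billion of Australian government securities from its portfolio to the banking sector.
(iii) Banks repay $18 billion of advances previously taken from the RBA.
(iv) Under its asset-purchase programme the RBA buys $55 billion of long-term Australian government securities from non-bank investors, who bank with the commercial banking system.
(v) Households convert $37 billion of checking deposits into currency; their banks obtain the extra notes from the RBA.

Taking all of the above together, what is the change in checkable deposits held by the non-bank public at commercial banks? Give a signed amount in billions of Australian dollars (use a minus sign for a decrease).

+$99 billion

Government spending $81 billion: non-bank counterparties' bank balances rise → +$81B.
OMO sale (to banks) $80 billion: the counterparty is a bank, so public deposits are unchanged → 0.
Discount-window repayment $18 billion: the counterparty is a bank, so public deposits are unchanged → 0.
Asset purchase (from non-banks) $55 billion: non-bank counterparties' bank balances rise → +$55B.
Currency withdrawal $37 billion: non-bank counterparties' bank balances fall → −$37B.
Net: 81 + 0 + 0 + 55 − 37 = +$99 billion.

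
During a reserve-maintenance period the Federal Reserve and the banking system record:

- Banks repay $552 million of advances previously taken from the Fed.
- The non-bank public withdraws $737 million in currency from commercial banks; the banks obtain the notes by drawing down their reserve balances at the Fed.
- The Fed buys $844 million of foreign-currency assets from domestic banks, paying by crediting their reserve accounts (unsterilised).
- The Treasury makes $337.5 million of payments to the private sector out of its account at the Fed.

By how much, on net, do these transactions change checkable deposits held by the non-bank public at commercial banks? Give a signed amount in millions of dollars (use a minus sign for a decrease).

Discount-window repayment $552 million: the counterparty is a bank, so public deposits are unchanged → 0.
Currency withdrawal $737 million: non-bank counterparties' bank balances fall → −$737M.
FX purchase $844 million: the counterparty is a bank, so public deposits are unchanged → 0.
Government spending $337.5 million: non-bank counterparties' bank balances rise → +$337.5M.
Net: 0 − 737 + 0 + 337.5 = -$399.5 million.

-$399.5 million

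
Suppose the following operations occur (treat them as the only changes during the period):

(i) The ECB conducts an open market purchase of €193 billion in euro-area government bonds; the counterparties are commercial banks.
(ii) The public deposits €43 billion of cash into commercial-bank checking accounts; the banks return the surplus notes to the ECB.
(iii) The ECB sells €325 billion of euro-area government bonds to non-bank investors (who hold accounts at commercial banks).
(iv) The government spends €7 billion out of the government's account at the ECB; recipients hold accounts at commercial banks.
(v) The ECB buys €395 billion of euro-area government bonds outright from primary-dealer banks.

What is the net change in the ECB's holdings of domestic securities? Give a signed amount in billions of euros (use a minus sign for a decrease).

ECB balance sheet:
  Assets:      Securities +€263B
  Liabilities: Bank reserves +€313B, Currency in circulation −€43B, Government deposits −€7B
Commercial banking system:
  Assets:      Reserves at CB +€313B, Securities −€588B
  Liabilities: Checkable deposits −€275B
So the change in the ECB's holdings of domestic securities is +€263 billion.

+€263 billion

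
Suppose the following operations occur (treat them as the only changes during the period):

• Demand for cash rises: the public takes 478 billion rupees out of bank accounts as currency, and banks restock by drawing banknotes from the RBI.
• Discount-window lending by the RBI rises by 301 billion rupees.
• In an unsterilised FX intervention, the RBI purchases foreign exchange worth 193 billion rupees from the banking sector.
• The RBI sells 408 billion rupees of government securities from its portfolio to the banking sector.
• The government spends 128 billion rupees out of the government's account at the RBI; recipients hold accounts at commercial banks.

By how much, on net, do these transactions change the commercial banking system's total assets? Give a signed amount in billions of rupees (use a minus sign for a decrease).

-49 billion

RBI balance sheet:
  Assets:      Securities −408B, Loans to banks +301B, Foreign assets +193B
  Liabilities: Bank reserves −264B, Currency in circulation +478B, Government deposits −128B
Commercial banking system:
  Assets:      Reserves at CB −264B, Securities +408B, Foreign assets −193B
  Liabilities: Checkable deposits −350B, Borrowings from CB +301B
Change in total bank assets = -49 billion.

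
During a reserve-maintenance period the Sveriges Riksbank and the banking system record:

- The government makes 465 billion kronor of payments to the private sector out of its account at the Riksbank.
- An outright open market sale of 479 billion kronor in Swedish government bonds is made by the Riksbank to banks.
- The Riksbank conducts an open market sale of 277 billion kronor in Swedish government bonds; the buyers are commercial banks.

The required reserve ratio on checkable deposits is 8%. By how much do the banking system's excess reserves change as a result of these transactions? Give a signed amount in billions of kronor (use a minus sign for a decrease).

-328.2 billion

Government spending 465 billion kronor: reserves +465B, deposits +465B.
OMO sale (to banks) 479 billion kronor: reserves −479B, deposits 0.
OMO sale (to banks) 277 billion kronor: reserves −277B, deposits 0.
Totals: Δreserves = −291B, Δdeposits = +465B.
Δrequired reserves = 8% × +465B = +37.2B.
Δexcess reserves = Δreserves − Δrequired = −291B − (+37.2B) = -328.2 billion.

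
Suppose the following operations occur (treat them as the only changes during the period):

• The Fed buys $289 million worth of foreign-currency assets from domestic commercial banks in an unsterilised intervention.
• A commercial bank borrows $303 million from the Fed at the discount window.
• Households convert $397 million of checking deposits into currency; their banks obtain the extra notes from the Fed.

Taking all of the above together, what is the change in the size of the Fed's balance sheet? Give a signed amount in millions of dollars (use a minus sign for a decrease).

+$592 million

Fed balance sheet:
  Assets:      Loans to banks +$303M, Foreign assets +$289M
  Liabilities: Bank reserves +$195M, Currency in circulation +$397M
Commercial banking system:
  Assets:      Reserves at CB +$195M, Foreign assets −$289M
  Liabilities: Checkable deposits −$397M, Borrowings from CB +$303M
Change in total Fed assets = +$592 million.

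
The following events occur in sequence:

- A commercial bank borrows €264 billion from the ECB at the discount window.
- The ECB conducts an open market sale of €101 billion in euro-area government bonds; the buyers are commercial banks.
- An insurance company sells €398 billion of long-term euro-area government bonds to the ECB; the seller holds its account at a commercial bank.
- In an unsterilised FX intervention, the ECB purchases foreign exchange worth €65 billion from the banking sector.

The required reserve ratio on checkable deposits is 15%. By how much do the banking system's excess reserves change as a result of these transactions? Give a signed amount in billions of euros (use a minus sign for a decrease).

Discount-window loan €264 billion: reserves +€264B, deposits 0.
OMO sale (to banks) €101 billion: reserves −€101B, deposits 0.
Asset purchase (from non-banks) €398 billion: reserves +€398B, deposits +€398B.
FX purchase €65 billion: reserves +€65B, deposits 0.
Totals: Δreserves = +€626B, Δdeposits = +€398B.
Δrequired reserves = 15% × +€398B = +€59.7B.
Δexcess reserves = Δreserves − Δrequired = +€626B − (+€59.7B) = +€566.3 billion.

+€566.3 billion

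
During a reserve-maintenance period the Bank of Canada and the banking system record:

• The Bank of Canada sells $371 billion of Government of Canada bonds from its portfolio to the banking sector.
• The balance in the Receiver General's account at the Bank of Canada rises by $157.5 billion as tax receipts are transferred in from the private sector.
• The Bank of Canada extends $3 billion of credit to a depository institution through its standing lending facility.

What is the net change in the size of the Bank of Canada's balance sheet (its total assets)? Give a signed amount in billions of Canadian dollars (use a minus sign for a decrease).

Bank of Canada balance sheet:
  Assets:      Securities −$371B, Loans to banks +$3B
  Liabilities: Bank reserves −$525.5B, Government deposits +$157.5B
Change in total Bank of Canada assets = -$368 billion.

-$368 billion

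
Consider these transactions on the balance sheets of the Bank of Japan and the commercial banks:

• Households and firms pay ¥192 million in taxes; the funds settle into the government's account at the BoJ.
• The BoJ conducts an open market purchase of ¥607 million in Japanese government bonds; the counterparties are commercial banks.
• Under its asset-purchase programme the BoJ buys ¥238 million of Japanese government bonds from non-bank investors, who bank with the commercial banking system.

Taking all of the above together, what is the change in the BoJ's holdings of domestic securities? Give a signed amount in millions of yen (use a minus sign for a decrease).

+¥845 million

BoJ balance sheet:
  Assets:      Securities +¥845M
  Liabilities: Bank reserves +¥653M, Government deposits +¥192M
Commercial banking system:
  Assets:      Reserves at CB +¥653M, Securities −¥607M
  Liabilities: Checkable deposits +¥46M
So the change in the BoJ's holdings of domestic securities is +¥845 million.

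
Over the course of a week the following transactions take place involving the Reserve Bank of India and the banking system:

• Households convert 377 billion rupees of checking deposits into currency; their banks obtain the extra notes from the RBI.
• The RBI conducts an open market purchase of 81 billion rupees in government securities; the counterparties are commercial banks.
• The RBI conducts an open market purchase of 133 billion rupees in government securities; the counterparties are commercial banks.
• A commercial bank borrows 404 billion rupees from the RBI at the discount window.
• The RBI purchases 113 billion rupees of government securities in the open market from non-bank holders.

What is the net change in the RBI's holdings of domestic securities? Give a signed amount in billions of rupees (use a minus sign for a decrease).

RBI balance sheet:
  Assets:      Securities +327B, Loans to banks +404B
  Liabilities: Bank reserves +354B, Currency in circulation +377B
Commercial banking system:
  Assets:      Reserves at CB +354B, Securities −214B
  Liabilities: Checkable deposits −264B, Borrowings from CB +404B
So the change in the RBI's holdings of domestic securities is +327 billion.

+327 billion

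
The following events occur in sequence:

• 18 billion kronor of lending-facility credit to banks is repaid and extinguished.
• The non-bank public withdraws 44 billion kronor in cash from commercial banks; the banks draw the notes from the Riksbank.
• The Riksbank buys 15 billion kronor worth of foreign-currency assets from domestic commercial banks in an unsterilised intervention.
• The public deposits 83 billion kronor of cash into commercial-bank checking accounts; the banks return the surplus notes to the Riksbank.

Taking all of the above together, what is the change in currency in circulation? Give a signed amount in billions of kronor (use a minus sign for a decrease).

-39 billion

Discount-window repayment 18 billion kronor: no currency enters or leaves circulation → 0.
Currency withdrawal 44 billion kronor: notes leave the central bank → +44B.
FX purchase 15 billion kronor: no currency enters or leaves circulation → 0.
Currency deposit 83 billion kronor: notes return to the central bank → −83B.
Net: 0 + 44 + 0 − 83 = -39 billion.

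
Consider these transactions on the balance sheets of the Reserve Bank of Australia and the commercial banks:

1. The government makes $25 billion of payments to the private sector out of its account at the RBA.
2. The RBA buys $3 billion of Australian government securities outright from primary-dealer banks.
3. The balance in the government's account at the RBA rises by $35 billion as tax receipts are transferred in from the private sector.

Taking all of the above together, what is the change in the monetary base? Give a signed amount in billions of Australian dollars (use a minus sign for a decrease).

RBA balance sheet:
  Assets:      Securities +$3B
  Liabilities: Bank reserves −$7B, Government deposits +$10B
Commercial banking system:
  Assets:      Reserves at CB −$7B, Securities −$3B
  Liabilities: Checkable deposits −$10B
Monetary base = currency + reserves: 0 + (−$7B) = -$7 billion.

-$7 billion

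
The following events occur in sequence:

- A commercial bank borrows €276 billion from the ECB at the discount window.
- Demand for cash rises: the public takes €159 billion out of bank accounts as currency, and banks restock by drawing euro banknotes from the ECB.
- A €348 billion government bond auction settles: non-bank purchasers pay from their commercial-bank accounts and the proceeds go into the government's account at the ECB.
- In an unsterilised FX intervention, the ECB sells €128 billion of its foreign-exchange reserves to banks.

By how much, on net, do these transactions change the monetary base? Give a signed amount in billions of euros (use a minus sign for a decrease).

ECB balance sheet:
  Assets:      Loans to banks +€276B, Foreign assets −€128B
  Liabilities: Bank reserves −€359B, Currency in circulation +€159B, Government deposits +€348B
Commercial banking system:
  Assets:      Reserves at CB −€359B, Foreign assets +€128B
  Liabilities: Checkable deposits −€507B, Borrowings from CB +€276B
Monetary base = currency + reserves: +€159B + (−€359B) = -€200 billion.

-€200 billion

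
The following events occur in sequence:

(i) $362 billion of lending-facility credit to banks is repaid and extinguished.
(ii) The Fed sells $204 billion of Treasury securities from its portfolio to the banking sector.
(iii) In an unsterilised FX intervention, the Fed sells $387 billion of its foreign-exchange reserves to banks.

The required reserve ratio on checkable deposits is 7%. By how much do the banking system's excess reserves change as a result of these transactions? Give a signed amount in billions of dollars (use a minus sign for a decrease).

Discount-window repayment $362 billion: reserves −$362B, deposits 0.
OMO sale (to banks) $204 billion: reserves −$204B, deposits 0.
FX sale $387 billion: reserves −$387B, deposits 0.
Totals: Δreserves = −$953B, Δdeposits = 0.
Δrequired reserves = 7% × 0 = 0.
Δexcess reserves = Δreserves − Δrequired = −$953B − (0) = -$953 billion.

-$953 billion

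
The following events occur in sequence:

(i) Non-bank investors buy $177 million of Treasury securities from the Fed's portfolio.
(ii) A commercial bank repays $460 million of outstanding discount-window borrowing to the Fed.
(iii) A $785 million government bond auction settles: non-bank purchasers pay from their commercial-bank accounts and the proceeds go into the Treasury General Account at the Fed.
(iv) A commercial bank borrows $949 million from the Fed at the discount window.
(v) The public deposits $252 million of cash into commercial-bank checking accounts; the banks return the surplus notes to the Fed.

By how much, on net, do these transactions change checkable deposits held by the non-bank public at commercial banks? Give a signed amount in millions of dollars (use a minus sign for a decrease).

-$710 million

Asset sale (to non-banks) $177 million: non-bank counterparties' bank balances fall → −$177M.
Discount-window repayment $460 million: the counterparty is a bank, so public deposits are unchanged → 0.
Government account inflow $785 million: non-bank counterparties' bank balances fall → −$785M.
Discount-window loan $949 million: the counterparty is a bank, so public deposits are unchanged → 0.
Currency deposit $252 million: non-bank counterparties' bank balances rise → +$252M.
Net: −177 + 0 − 785 + 0 + 252 = -$710 million.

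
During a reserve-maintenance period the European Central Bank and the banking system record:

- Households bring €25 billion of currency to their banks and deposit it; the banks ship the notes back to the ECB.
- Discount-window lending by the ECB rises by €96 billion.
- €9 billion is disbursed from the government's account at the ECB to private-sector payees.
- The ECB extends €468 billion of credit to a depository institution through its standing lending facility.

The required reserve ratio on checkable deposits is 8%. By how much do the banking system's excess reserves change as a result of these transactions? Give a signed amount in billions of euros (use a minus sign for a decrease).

+€595.28 billion

Currency deposit €25 billion: reserves +€25B, deposits +€25B.
Discount-window loan €96 billion: reserves +€96B, deposits 0.
Government spending €9 billion: reserves +€9B, deposits +€9B.
Discount-window loan €468 billion: reserves +€468B, deposits 0.
Totals: Δreserves = +€598B, Δdeposits = +€34B.
Δrequired reserves = 8% × +€34B = +€2.72B.
Δexcess reserves = Δreserves − Δrequired = +€598B − (+€2.72B) = +€595.28 billion.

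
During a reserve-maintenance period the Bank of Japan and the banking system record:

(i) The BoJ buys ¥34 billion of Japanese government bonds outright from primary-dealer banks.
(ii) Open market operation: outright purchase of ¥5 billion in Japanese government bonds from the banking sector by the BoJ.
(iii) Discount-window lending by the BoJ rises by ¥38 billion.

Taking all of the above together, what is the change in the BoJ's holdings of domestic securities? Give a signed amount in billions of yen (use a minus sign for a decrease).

+¥39 billion

OMO purchase (from banks) ¥34 billion: securities added to the BoJ's portfolio → +¥34B.
OMO purchase (from banks) ¥5 billion: securities added to the BoJ's portfolio → +¥5B.
Discount-window loan ¥38 billion: the BoJ's securities portfolio is untouched → 0.
Net: 34 + 5 + 0 = +¥39 billion.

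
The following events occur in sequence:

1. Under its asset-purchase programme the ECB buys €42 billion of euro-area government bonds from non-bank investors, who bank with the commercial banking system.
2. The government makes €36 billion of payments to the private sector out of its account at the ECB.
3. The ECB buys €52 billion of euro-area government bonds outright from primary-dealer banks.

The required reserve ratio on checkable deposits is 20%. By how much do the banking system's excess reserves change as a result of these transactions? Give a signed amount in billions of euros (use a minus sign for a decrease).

+€114.4 billion

Asset purchase (from non-banks) €42 billion: reserves +€42B, deposits +€42B.
Government spending €36 billion: reserves +€36B, deposits +€36B.
OMO purchase (from banks) €52 billion: reserves +€52B, deposits 0.
Totals: Δreserves = +€130B, Δdeposits = +€78B.
Δrequired reserves = 20% × +€78B = +€15.6B.
Δexcess reserves = Δreserves − Δrequired = +€130B − (+€15.6B) = +€114.4 billion.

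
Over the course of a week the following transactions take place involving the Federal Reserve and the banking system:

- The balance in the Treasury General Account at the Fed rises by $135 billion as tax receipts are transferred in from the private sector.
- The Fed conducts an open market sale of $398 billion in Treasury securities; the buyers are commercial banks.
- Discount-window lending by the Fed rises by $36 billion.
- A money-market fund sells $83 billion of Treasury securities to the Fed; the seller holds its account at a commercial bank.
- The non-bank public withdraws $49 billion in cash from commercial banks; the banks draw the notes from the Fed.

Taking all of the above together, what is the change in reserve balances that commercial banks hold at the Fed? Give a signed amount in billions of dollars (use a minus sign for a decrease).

-$463 billion

Fed balance sheet:
  Assets:      Securities −$315B, Loans to banks +$36B
  Liabilities: Bank reserves −$463B, Currency in circulation +$49B, Government deposits +$135B
So the change in reserve balances that commercial banks hold at the Fed is -$463 billion.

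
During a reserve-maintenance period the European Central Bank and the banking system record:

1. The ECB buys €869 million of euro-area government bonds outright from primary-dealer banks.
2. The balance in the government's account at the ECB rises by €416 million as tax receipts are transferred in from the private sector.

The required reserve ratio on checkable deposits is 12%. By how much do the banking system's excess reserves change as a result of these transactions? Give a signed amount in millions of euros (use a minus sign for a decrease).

OMO purchase (from banks) €869 million: reserves +€869M, deposits 0.
Government account inflow €416 million: reserves −€416M, deposits −€416M.
Totals: Δreserves = +€453M, Δdeposits = −€416M.
Δrequired reserves = 12% × −€416M = −€49.92M.
Δexcess reserves = Δreserves − Δrequired = +€453M − (−€49.92M) = +€502.92 million.

+€502.92 million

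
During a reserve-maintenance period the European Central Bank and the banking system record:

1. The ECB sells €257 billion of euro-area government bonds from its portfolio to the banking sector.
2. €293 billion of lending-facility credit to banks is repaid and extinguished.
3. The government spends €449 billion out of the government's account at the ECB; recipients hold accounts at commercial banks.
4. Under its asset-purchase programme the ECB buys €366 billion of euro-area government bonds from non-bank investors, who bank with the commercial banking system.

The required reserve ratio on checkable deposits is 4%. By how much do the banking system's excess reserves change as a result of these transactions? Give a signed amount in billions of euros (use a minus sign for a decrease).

+€232.4 billion

OMO sale (to banks) €257 billion: reserves −€257B, deposits 0.
Discount-window repayment €293 billion: reserves −€293B, deposits 0.
Government spending €449 billion: reserves +€449B, deposits +€449B.
Asset purchase (from non-banks) €366 billion: reserves +€366B, deposits +€366B.
Totals: Δreserves = +€265B, Δdeposits = +€815B.
Δrequired reserves = 4% × +€815B = +€32.6B.
Δexcess reserves = Δreserves − Δrequired = +€265B − (+€32.6B) = +€232.4 billion.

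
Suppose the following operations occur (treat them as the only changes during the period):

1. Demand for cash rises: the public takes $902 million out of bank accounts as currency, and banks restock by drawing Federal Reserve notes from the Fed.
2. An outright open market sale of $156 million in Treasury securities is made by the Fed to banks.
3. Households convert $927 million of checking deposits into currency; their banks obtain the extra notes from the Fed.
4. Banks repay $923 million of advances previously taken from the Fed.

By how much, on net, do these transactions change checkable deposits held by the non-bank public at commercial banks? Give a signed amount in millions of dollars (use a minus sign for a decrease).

Currency withdrawal $902 million: non-bank counterparties' bank balances fall → −$902M.
OMO sale (to banks) $156 million: the counterparty is a bank, so public deposits are unchanged → 0.
Currency withdrawal $927 million: non-bank counterparties' bank balances fall → −$927M.
Discount-window repayment $923 million: the counterparty is a bank, so public deposits are unchanged → 0.
Net: −902 + 0 − 927 + 0 = -$1829 million.

-$1829 million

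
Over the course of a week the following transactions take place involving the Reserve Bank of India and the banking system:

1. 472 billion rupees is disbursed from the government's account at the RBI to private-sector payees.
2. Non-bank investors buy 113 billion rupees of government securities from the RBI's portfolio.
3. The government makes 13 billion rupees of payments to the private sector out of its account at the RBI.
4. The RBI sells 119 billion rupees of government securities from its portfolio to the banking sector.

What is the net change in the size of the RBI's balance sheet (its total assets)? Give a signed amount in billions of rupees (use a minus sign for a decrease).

Government spending 472 billion rupees: only the composition of liabilities changes → 0.
Asset sale (to non-banks) 113 billion rupees: an RBI asset is shed → −113B.
Government spending 13 billion rupees: only the composition of liabilities changes → 0.
OMO sale (to banks) 119 billion rupees: an RBI asset is shed → −119B.
Net: 0 − 113 + 0 − 119 = -232 billion.

-232 billion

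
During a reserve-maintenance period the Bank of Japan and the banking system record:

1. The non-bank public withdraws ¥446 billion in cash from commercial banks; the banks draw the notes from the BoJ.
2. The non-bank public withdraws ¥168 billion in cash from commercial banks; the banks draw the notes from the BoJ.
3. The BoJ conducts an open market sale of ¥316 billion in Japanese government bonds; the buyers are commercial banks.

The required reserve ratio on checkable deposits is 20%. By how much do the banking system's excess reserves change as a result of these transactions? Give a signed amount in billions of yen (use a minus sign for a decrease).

-¥807.2 billion

Currency withdrawal ¥446 billion: reserves −¥446B, deposits −¥446B.
Currency withdrawal ¥168 billion: reserves −¥168B, deposits −¥168B.
OMO sale (to banks) ¥316 billion: reserves −¥316B, deposits 0.
Totals: Δreserves = −¥930B, Δdeposits = −¥614B.
Δrequired reserves = 20% × −¥614B = −¥122.8B.
Δexcess reserves = Δreserves − Δrequired = −¥930B − (−¥122.8B) = -¥807.2 billion.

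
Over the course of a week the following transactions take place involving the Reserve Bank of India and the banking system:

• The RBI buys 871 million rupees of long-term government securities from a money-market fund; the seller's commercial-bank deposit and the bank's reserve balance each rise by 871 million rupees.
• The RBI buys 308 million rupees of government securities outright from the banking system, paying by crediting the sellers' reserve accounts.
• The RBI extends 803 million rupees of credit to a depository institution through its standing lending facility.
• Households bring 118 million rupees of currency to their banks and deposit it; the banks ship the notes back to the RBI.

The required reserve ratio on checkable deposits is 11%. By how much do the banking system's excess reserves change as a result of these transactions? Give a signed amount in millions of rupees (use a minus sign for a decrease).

+1991.21 million

Asset purchase (from non-banks) 871 million rupees: reserves +871M, deposits +871M.
OMO purchase (from banks) 308 million rupees: reserves +308M, deposits 0.
Discount-window loan 803 million rupees: reserves +803M, deposits 0.
Currency deposit 118 million rupees: reserves +118M, deposits +118M.
Totals: Δreserves = +2100M, Δdeposits = +989M.
Δrequired reserves = 11% × +989M = +108.79M.
Δexcess reserves = Δreserves − Δrequired = +2100M − (+108.79M) = +1991.21 million.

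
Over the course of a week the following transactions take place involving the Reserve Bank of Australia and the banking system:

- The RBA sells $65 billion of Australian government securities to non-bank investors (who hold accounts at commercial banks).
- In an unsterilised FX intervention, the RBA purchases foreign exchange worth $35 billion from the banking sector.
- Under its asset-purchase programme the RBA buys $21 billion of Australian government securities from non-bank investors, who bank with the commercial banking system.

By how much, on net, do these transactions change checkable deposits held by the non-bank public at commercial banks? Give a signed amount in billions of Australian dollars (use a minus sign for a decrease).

-$44 billion

RBA balance sheet:
  Assets:      Securities −$44B, Foreign assets +$35B
  Liabilities: Bank reserves −$9B
Commercial banking system:
  Assets:      Reserves at CB −$9B, Foreign assets −$35B
  Liabilities: Checkable deposits −$44B
So the change in checkable deposits held by the non-bank public at commercial banks is -$44 billion.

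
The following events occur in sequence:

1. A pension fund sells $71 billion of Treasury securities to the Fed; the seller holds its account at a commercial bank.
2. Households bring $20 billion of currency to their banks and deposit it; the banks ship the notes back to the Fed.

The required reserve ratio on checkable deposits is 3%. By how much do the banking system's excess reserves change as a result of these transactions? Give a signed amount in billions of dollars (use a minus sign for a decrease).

Asset purchase (from non-banks) $71 billion: reserves +$71B, deposits +$71B.
Currency deposit $20 billion: reserves +$20B, deposits +$20B.
Totals: Δreserves = +$91B, Δdeposits = +$91B.
Δrequired reserves = 3% × +$91B = +$2.73B.
Δexcess reserves = Δreserves − Δrequired = +$91B − (+$2.73B) = +$88.27 billion.

+$88.27 billion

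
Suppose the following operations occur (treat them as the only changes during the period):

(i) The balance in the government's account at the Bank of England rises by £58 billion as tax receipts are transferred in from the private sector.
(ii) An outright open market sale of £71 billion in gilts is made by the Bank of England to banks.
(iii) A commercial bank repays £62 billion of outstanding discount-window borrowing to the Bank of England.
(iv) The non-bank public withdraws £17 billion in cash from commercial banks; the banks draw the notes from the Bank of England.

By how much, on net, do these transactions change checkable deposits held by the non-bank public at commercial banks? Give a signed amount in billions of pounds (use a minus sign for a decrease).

-£75 billion

Government account inflow £58 billion: non-bank counterparties' bank balances fall → −£58B.
OMO sale (to banks) £71 billion: the counterparty is a bank, so public deposits are unchanged → 0.
Discount-window repayment £62 billion: the counterparty is a bank, so public deposits are unchanged → 0.
Currency withdrawal £17 billion: non-bank counterparties' bank balances fall → −£17B.
Net: −58 + 0 + 0 − 17 = -£75 billion.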